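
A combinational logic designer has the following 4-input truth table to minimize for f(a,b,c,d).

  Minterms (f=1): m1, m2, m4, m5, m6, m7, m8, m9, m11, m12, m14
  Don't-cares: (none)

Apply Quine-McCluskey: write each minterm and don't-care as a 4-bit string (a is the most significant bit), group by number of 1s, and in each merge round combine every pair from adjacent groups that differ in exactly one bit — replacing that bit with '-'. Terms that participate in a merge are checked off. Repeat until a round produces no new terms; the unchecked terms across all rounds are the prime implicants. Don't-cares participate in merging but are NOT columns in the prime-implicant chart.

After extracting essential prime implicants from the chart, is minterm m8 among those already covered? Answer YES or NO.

[col 0] 0001*, 0010*, 0100*, 0101*, 0110*, 0111*, 1000*, 1001*, 1011*, 1100*, 1110*
[col 1] -001, -100*, -110*, 0-01, 0-10, 01-0*, 01-1*, 010-*, 011-*, 1-00, 10-1, 100-, 11-0*
[col 2] -1-0, 01--
Prime implicants: -001, -1-0, 0-01, 0-10, 01--, 1-00, 10-1, 100-
PI chart (minterm → PIs covering it):
  1 | -001,0-01
  2 | 0-10  (sole → essential)
  4 | -1-0,01--
  5 | 0-01,01--
  6 | -1-0,0-10,01--
  7 | 01--  (sole → essential)
  8 | 1-00,100-
  9 | -001,10-1,100-
  11 | 10-1  (sole → essential)
  12 | -1-0,1-00
  14 | -1-0  (sole → essential)
Essential prime implicants: -1-0, 0-10, 01--, 10-1

NO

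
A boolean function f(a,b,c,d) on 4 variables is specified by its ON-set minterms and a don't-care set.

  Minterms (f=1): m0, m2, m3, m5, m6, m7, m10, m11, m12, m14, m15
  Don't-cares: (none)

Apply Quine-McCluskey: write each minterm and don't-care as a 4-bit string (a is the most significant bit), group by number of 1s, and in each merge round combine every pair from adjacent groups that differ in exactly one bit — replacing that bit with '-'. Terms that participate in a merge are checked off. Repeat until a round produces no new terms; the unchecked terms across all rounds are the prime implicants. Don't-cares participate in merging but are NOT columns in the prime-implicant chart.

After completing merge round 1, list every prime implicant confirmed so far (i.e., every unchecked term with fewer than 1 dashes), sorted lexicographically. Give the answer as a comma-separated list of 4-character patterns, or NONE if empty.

NONE

Round 0: 0000✓ 0010✓ 0011✓ 0101✓ 0110✓ 0111✓ 1010✓ 1011✓ 1100✓ 1110✓ 1111✓
Round 1: -010✓ -011✓ -110✓ -111✓ 0-10✓ 0-11✓ 00-0 001-✓ 01-1 011-✓ 1-10✓ 1-11✓ 101-✓ 11-0 111-✓
Round 2: --10✓ --11✓ -01-✓ -11-✓ 0-1-✓ 1-1-✓
Round 3: --1-
PIs = {--1-, 00-0, 01-1, 11-0}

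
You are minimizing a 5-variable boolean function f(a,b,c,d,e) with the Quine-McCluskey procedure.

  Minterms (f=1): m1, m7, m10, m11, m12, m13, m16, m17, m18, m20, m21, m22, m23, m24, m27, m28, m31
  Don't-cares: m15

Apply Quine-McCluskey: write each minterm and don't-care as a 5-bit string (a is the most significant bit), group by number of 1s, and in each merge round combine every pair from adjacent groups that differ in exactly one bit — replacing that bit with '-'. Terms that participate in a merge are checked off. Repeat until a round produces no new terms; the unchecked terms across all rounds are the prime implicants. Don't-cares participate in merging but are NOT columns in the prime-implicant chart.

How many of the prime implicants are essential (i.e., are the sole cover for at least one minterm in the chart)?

6

Round 0: 00001✓ 00111✓ 01010✓ 01011✓ 01100✓ 01101✓ 01111✓ 10000✓ 10001✓ 10010✓ 10100✓ 10101✓ 10110✓ 10111✓ 11000✓ 11011✓ 11100✓ 11111✓
Round 1: -0001 -0111✓ -1011✓ -1100 -1111✓ 0-111✓ 01-11✓ 0101- 011-1 0110- 1-000✓ 1-100✓ 1-111✓ 10-00✓ 10-01✓ 10-10✓ 100-0✓ 1000-✓ 101-0✓ 101-1✓ 1010-✓ 1011-✓ 11-00✓ 11-11✓
Round 2: --111 -1-11 1--00 10--0 10-0- 101--
PIs = {--111, -0001, -1-11, -1100, 0101-, 011-1, 0110-, 1--00, 10--0, 10-0-, 101--}
Coverage chart:
  m1: -0001 ←essential
  m7: --111 ←essential
  m10: 0101- ←essential
  m11: -1-11,0101-
  m12: -1100,0110-
  m13: 011-1,0110-
  m16: 1--00,10--0,10-0-
  m17: -0001,10-0-
  m18: 10--0 ←essential
  m20: 1--00,10--0,10-0-,101--
  m21: 10-0-,101--
  m22: 10--0,101--
  m23: --111,101--
  m24: 1--00 ←essential
  m27: -1-11 ←essential
  m28: -1100,1--00
  m31: --111,-1-11
Essential: --111, -0001, -1-11, 0101-, 1--00, 10--0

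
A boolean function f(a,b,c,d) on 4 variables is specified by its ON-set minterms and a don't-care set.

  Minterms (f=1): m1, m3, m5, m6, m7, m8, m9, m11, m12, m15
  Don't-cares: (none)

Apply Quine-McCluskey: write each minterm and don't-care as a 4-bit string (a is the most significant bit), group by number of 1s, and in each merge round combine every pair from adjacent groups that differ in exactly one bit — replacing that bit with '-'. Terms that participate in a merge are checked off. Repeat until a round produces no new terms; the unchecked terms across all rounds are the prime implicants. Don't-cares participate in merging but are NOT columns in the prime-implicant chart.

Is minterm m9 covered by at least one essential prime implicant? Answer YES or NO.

NO

Round 0: 0001✓ 0011✓ 0101✓ 0110✓ 0111✓ 1000✓ 1001✓ 1011✓ 1100✓ 1111✓
Round 1: -001✓ -011✓ -111✓ 0-01✓ 0-11✓ 00-1✓ 01-1✓ 011- 1-00 1-11✓ 10-1✓ 100-
Round 2: --11 -0-1 0--1
PIs = {--11, -0-1, 0--1, 011-, 1-00, 100-}
Coverage chart:
  m1: -0-1,0--1
  m3: --11,-0-1,0--1
  m5: 0--1 ←essential
  m6: 011- ←essential
  m7: --11,0--1,011-
  m8: 1-00,100-
  m9: -0-1,100-
  m11: --11,-0-1
  m12: 1-00 ←essential
  m15: --11 ←essential
Essential: --11, 0--1, 011-, 1-00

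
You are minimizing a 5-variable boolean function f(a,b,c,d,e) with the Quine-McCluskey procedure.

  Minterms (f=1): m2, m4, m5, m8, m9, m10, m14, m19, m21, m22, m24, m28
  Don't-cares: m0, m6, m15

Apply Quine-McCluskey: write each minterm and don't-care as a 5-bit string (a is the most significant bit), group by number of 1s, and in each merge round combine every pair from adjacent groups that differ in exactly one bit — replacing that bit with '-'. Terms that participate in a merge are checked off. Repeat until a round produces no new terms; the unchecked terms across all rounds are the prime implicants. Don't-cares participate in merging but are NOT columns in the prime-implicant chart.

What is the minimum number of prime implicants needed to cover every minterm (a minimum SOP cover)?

[col 0] 00000*, 00010*, 00100*, 00101*, 00110*, 01000*, 01001*, 01010*, 01110*, 01111*, 10011, 10101*, 10110*, 11000*, 11100*
[col 1] -0101, -0110, -1000, 0-000*, 0-010*, 0-110*, 00-00*, 00-10*, 000-0*, 001-0*, 0010-, 01-10*, 010-0*, 0100-, 0111-, 11-00
[col 2] 0--10, 0-0-0, 00--0
Prime implicants: -0101, -0110, -1000, 0--10, 0-0-0, 00--0, 0010-, 0100-, 0111-, 10011, 11-00
PI chart (minterm → PIs covering it):
  2 | 0--10,0-0-0,00--0
  4 | 00--0,0010-
  5 | -0101,0010-
  8 | -1000,0-0-0,0100-
  9 | 0100-  (sole → essential)
  10 | 0--10,0-0-0
  14 | 0--10,0111-
  19 | 10011  (sole → essential)
  21 | -0101  (sole → essential)
  22 | -0110  (sole → essential)
  24 | -1000,11-00
  28 | 11-00  (sole → essential)
Essential prime implicants: -0101, -0110, 0100-, 10011, 11-00
Petrick residual → 0--10, 00--0
Minimum SOP uses 7 PIs: b'cd'e + b'cde' + a'de' + a'b'e' + a'bc'd' + ab'c'de + abd'e'

7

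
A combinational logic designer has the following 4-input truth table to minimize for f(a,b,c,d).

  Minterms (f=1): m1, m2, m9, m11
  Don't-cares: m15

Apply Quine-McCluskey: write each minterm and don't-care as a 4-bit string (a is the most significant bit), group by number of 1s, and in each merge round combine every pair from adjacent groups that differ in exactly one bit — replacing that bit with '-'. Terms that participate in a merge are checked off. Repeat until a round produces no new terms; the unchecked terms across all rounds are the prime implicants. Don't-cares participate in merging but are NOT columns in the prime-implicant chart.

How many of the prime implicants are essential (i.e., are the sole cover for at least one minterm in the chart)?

size-2^0 implicants → 0001(✓)  0010  1001(✓)  1011(✓)  1111(✓)
size-2^1 implicants → -001  1-11  10-1
Unchecked terms (primes): -001, 0010, 1-11, 10-1
Minterm coverage:
  m1 ⊆ -001 [E]
  m2 ⊆ 0010 [E]
  m9 ⊆ -001,10-1
  m11 ⊆ 1-11,10-1
E = {-001, 0010}

2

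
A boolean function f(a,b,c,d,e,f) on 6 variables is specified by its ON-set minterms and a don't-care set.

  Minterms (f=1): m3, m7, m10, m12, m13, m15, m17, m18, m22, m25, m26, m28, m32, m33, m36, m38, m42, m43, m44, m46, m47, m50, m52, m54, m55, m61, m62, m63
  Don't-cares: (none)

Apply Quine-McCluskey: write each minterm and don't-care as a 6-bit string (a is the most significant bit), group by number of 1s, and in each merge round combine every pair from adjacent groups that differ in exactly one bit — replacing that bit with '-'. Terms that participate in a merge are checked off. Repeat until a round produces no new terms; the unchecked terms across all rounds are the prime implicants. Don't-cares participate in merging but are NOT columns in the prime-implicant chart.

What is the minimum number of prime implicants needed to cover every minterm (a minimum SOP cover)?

size-2^0 implicants → 000011(✓)  000111(✓)  001010(✓)  001100(✓)  001101(✓)  001111(✓)  010001(✓)  010010(✓)  010110(✓)  011001(✓)  011010(✓)  011100(✓)  100000(✓)  100001(✓)  100100(✓)  100110(✓)  101010(✓)  101011(✓)  101100(✓)  101110(✓)  101111(✓)  110010(✓)  110100(✓)  110110(✓)  110111(✓)  111101(✓)  111110(✓)  111111(✓)
size-2^1 implicants → -01010  -01100  -01111  -10010(✓)  -10110(✓)  0-1010  0-1100  00-111  000-11  0011-1  00110-  01-001  01-010  010-10(✓)  1-0100(✓)  1-0110(✓)  1-1110(✓)  1-1111(✓)  10-100(✓)  10-110(✓)  100-00  10000-  1001-0(✓)  101-10(✓)  101-11(✓)  10101-(✓)  1011-0(✓)  10111-(✓)  11-110(✓)  11-111(✓)  110-10(✓)  1101-0(✓)  11011-(✓)  1111-1  11111-(✓)
size-2^2 implicants → -10-10  1--110  1-01-0  1-111-  10-1-0  101-1-  11-11-
Unchecked terms (primes): -01010, -01100, -01111, -10-10, 0-1010, 0-1100, 00-111, 000-11, 0011-1, 00110-, 01-001, 01-010, 1--110, 1-01-0, 1-111-, 10-1-0, 100-00, 10000-, 101-1-, 11-11-, 1111-1
Minterm coverage:
  m3 ⊆ 000-11 [E]
  m7 ⊆ 00-111,000-11
  m10 ⊆ -01010,0-1010
  m12 ⊆ -01100,0-1100,00110-
  m13 ⊆ 0011-1,00110-
  m15 ⊆ -01111,00-111,0011-1
  m17 ⊆ 01-001 [E]
  m18 ⊆ -10-10,01-010
  m22 ⊆ -10-10 [E]
  m25 ⊆ 01-001 [E]
  m26 ⊆ 0-1010,01-010
  m28 ⊆ 0-1100 [E]
  m32 ⊆ 100-00,10000-
  m33 ⊆ 10000- [E]
  m36 ⊆ 1-01-0,10-1-0,100-00
  m38 ⊆ 1--110,1-01-0,10-1-0
  m42 ⊆ -01010,101-1-
  m43 ⊆ 101-1- [E]
  m44 ⊆ -01100,10-1-0
  m46 ⊆ 1--110,1-111-,10-1-0,101-1-
  m47 ⊆ -01111,1-111-,101-1-
  m50 ⊆ -10-10 [E]
  m52 ⊆ 1-01-0 [E]
  m54 ⊆ -10-10,1--110,1-01-0,11-11-
  m55 ⊆ 11-11- [E]
  m61 ⊆ 1111-1 [E]
  m62 ⊆ 1--110,1-111-,11-11-
  m63 ⊆ 1-111-,11-11-,1111-1
E = {-10-10, 0-1100, 000-11, 01-001, 1-01-0, 10000-, 101-1-, 11-11-, 1111-1}
Petrick residual → -01100, 0-1010, 0011-1
Cover = b'cde'f' + bc'ef' + a'cd'ef' + a'cde'f' + a'b'c'ef + a'b'cdf + a'bd'e'f + ac'df' + ab'c'd'e' + ab'ce + abde + abcdf  |cover|=12

12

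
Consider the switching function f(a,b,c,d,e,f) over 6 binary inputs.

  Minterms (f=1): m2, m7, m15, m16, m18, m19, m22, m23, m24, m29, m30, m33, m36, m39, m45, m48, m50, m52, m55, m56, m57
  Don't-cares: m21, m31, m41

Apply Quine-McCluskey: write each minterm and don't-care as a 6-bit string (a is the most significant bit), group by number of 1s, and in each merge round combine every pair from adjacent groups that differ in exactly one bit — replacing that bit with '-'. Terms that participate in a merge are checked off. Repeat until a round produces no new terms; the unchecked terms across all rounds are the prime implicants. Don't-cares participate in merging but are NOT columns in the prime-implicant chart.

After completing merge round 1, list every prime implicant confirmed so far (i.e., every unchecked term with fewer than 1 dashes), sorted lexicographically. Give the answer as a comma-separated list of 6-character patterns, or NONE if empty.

size-2^0 implicants → 000010(✓)  000111(✓)  001111(✓)  010000(✓)  010010(✓)  010011(✓)  010101(✓)  010110(✓)  010111(✓)  011000(✓)  011101(✓)  011110(✓)  011111(✓)  100001(✓)  100100(✓)  100111(✓)  101001(✓)  101101(✓)  110000(✓)  110010(✓)  110100(✓)  110111(✓)  111000(✓)  111001(✓)
size-2^1 implicants → -00111(✓)  -10000(✓)  -10010(✓)  -10111(✓)  -11000(✓)  0-0010  0-0111(✓)  0-1111(✓)  00-111(✓)  01-000(✓)  01-101(✓)  01-110(✓)  01-111(✓)  010-10(✓)  010-11(✓)  0100-0(✓)  01001-(✓)  0101-1(✓)  01011-(✓)  0111-1(✓)  01111-(✓)  1-0100  1-0111(✓)  1-1001  10-001  101-01  11-000(✓)  110-00  1100-0(✓)  11100-
size-2^2 implicants → --0111  -1-000  -100-0  0--111  01-1-1  01-11-  010-1-
Unchecked terms (primes): --0111, -1-000, -100-0, 0--111, 0-0010, 01-1-1, 01-11-, 010-1-, 1-0100, 1-1001, 10-001, 101-01, 110-00, 11100-

NONE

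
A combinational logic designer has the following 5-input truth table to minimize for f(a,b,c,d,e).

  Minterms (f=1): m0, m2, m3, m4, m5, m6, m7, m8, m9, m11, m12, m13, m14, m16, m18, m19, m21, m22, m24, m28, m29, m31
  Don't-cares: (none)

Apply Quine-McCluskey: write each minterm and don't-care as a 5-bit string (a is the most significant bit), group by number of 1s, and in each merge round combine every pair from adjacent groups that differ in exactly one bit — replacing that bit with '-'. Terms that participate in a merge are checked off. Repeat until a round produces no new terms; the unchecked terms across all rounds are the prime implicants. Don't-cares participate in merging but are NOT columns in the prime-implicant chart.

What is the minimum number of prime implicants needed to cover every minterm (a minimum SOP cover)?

size-2^0 implicants → 00000(✓)  00010(✓)  00011(✓)  00100(✓)  00101(✓)  00110(✓)  00111(✓)  01000(✓)  01001(✓)  01011(✓)  01100(✓)  01101(✓)  01110(✓)  10000(✓)  10010(✓)  10011(✓)  10101(✓)  10110(✓)  11000(✓)  11100(✓)  11101(✓)  11111(✓)
size-2^1 implicants → -0000(✓)  -0010(✓)  -0011(✓)  -0101(✓)  -0110(✓)  -1000(✓)  -1100(✓)  -1101(✓)  0-000(✓)  0-011  0-100(✓)  0-101(✓)  0-110(✓)  00-00(✓)  00-10(✓)  00-11(✓)  000-0(✓)  0001-(✓)  001-0(✓)  001-1(✓)  0010-(✓)  0011-(✓)  01-00(✓)  01-01(✓)  010-1  0100-(✓)  011-0(✓)  0110-(✓)  1-000(✓)  1-101(✓)  10-10(✓)  100-0(✓)  1001-(✓)  11-00(✓)  111-1  1110-(✓)
size-2^2 implicants → --000  --101  -0-10  -00-0  -001-  -1-00  -110-  0--00  0-1-0  0-10-  00--0  00-1-  001--  01-0-
Unchecked terms (primes): --000, --101, -0-10, -00-0, -001-, -1-00, -110-, 0--00, 0-011, 0-1-0, 0-10-, 00--0, 00-1-, 001--, 01-0-, 010-1, 111-1
Minterm coverage:
  m0 ⊆ --000,-00-0,0--00,00--0
  m2 ⊆ -0-10,-00-0,-001-,00--0,00-1-
  m3 ⊆ -001-,0-011,00-1-
  m4 ⊆ 0--00,0-1-0,0-10-,00--0,001--
  m5 ⊆ --101,0-10-,001--
  m6 ⊆ -0-10,0-1-0,00--0,00-1-,001--
  m7 ⊆ 00-1-,001--
  m8 ⊆ --000,-1-00,0--00,01-0-
  m9 ⊆ 01-0-,010-1
  m11 ⊆ 0-011,010-1
  m12 ⊆ -1-00,-110-,0--00,0-1-0,0-10-,01-0-
  m13 ⊆ --101,-110-,0-10-,01-0-
  m14 ⊆ 0-1-0 [E]
  m16 ⊆ --000,-00-0
  m18 ⊆ -0-10,-00-0,-001-
  m19 ⊆ -001- [E]
  m21 ⊆ --101 [E]
  m22 ⊆ -0-10 [E]
  m24 ⊆ --000,-1-00
  m28 ⊆ -1-00,-110-
  m29 ⊆ --101,-110-,111-1
  m31 ⊆ 111-1 [E]
E = {--101, -0-10, -001-, 0-1-0, 111-1}
Petrick residual → --000, -1-00, 00-1-, 010-1
Cover = c'd'e' + cd'e + b'de' + b'c'd + bd'e' + a'ce' + a'b'd + a'bc'e + abce  |cover|=9

9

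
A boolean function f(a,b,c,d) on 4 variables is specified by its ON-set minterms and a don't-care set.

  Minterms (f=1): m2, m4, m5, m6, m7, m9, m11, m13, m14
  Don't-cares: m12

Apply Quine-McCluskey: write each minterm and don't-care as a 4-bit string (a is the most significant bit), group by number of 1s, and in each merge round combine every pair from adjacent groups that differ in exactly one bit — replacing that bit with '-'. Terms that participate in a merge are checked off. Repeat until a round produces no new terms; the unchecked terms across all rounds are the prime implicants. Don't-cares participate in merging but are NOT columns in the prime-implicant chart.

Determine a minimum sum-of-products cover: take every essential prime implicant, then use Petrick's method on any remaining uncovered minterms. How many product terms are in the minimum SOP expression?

size-2^0 implicants → 0010(✓)  0100(✓)  0101(✓)  0110(✓)  0111(✓)  1001(✓)  1011(✓)  1100(✓)  1101(✓)  1110(✓)
size-2^1 implicants → -100(✓)  -101(✓)  -110(✓)  0-10  01-0(✓)  01-1(✓)  010-(✓)  011-(✓)  1-01  10-1  11-0(✓)  110-(✓)
size-2^2 implicants → -1-0  -10-  01--
Unchecked terms (primes): -1-0, -10-, 0-10, 01--, 1-01, 10-1
Minterm coverage:
  m2 ⊆ 0-10 [E]
  m4 ⊆ -1-0,-10-,01--
  m5 ⊆ -10-,01--
  m6 ⊆ -1-0,0-10,01--
  m7 ⊆ 01-- [E]
  m9 ⊆ 1-01,10-1
  m11 ⊆ 10-1 [E]
  m13 ⊆ -10-,1-01
  m14 ⊆ -1-0 [E]
E = {-1-0, 0-10, 01--, 10-1}
Petrick residual → -10-
Cover = bd' + bc' + a'cd' + a'b + ab'd  |cover|=5

5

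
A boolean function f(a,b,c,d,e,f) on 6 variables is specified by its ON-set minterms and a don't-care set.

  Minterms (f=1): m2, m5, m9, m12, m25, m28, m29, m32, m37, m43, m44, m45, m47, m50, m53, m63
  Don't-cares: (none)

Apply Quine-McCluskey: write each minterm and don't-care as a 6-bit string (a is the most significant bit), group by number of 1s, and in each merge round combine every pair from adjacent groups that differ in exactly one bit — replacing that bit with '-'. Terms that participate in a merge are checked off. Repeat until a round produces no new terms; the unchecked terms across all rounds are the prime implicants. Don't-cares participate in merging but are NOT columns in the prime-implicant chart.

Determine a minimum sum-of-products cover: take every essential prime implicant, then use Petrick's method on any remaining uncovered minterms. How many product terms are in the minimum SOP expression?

11

Round 0: 000010 000101✓ 001001✓ 001100✓ 011001✓ 011100✓ 011101✓ 100000 100101✓ 101011✓ 101100✓ 101101✓ 101111✓ 110010 110101✓ 111111✓
Round 1: -00101 -01100 0-1001 0-1100 011-01 01110- 1-0101 1-1111 10-101 101-11 1011-1 10110-
PIs = {-00101, -01100, 0-1001, 0-1100, 000010, 011-01, 01110-, 1-0101, 1-1111, 10-101, 100000, 101-11, 1011-1, 10110-, 110010}
Coverage chart:
  m2: 000010 ←essential
  m5: -00101 ←essential
  m9: 0-1001 ←essential
  m12: -01100,0-1100
  m25: 0-1001,011-01
  m28: 0-1100,01110-
  m29: 011-01,01110-
  m32: 100000 ←essential
  m37: -00101,1-0101,10-101
  m43: 101-11 ←essential
  m44: -01100,10110-
  m45: 10-101,1011-1,10110-
  m47: 1-1111,101-11,1011-1
  m50: 110010 ←essential
  m53: 1-0101 ←essential
  m63: 1-1111 ←essential
Essential: -00101, 0-1001, 000010, 1-0101, 1-1111, 100000, 101-11, 110010
Petrick residual → -01100, 01110-, 10-101
Min cover (11 terms): b'c'de'f + b'cde'f' + a'cd'e'f + a'b'c'd'ef' + a'bcde' + ac'de'f + acdef + ab'de'f + ab'c'd'e'f' + ab'cef + abc'd'ef'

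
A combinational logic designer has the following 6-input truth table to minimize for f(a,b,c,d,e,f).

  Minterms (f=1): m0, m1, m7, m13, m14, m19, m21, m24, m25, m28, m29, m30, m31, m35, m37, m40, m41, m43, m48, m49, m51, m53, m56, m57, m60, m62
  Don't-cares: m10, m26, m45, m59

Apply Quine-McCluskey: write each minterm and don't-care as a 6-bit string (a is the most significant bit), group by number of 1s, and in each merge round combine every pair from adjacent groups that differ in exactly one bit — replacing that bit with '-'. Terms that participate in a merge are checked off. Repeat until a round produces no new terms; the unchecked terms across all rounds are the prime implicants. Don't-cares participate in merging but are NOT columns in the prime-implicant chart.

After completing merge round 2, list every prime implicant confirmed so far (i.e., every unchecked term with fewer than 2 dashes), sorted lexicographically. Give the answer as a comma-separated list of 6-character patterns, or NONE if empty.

[col 0] 000000*, 000001*, 000111, 001010*, 001101*, 001110*, 010011*, 010101*, 011000*, 011001*, 011010*, 011100*, 011101*, 011110*, 011111*, 100011*, 100101*, 101000*, 101001*, 101011*, 101101*, 110000*, 110001*, 110011*, 110101*, 111000*, 111001*, 111011*, 111100*, 111110*
[col 1] -01101, -10011, -10101, -11000*, -11001*, -11100*, -11110*, 0-1010*, 0-1101, 0-1110*, 00000-, 001-10*, 01-101, 011-00*, 011-01*, 011-10*, 0110-0*, 01100-*, 0111-0*, 0111-1*, 01110-*, 01111-*, 1-0011*, 1-0101, 1-1000*, 1-1001*, 1-1011*, 10-011*, 10-101, 101-01, 1010-1*, 10100-*, 11-000*, 11-001*, 11-011*, 110-01, 1100-1*, 11000-*, 111-00*, 1110-1*, 11100-*, 1111-0*
[col 2] -11-00, -1100-, -111-0, 0-1-10, 011--0, 011-0-, 0111--, 1--011, 1-10-1, 1-100-, 11-0-1, 11-00-
Prime implicants: -01101, -10011, -10101, -11-00, -1100-, -111-0, 0-1-10, 0-1101, 00000-, 000111, 01-101, 011--0, 011-0-, 0111--, 1--011, 1-0101, 1-10-1, 1-100-, 10-101, 101-01, 11-0-1, 11-00-, 110-01

-01101, -10011, -10101, 0-1101, 00000-, 000111, 01-101, 1-0101, 10-101, 101-01, 110-01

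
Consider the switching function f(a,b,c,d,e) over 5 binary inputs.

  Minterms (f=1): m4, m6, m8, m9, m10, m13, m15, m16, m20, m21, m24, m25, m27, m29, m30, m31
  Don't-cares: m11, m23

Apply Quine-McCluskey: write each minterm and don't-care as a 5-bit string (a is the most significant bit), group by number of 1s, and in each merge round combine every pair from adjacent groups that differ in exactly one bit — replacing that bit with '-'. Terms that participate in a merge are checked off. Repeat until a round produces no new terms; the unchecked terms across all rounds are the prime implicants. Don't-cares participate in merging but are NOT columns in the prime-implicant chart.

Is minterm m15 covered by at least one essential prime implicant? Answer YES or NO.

YES

Round 0: 00100✓ 00110✓ 01000✓ 01001✓ 01010✓ 01011✓ 01101✓ 01111✓ 10000✓ 10100✓ 10101✓ 10111✓ 11000✓ 11001✓ 11011✓ 11101✓ 11110✓ 11111✓
Round 1: -0100 -1000✓ -1001✓ -1011✓ -1101✓ -1111✓ 001-0 01-01✓ 01-11✓ 010-0✓ 010-1✓ 0100-✓ 0101-✓ 011-1✓ 1-000 1-101✓ 1-111✓ 10-00 101-1✓ 1010- 11-01✓ 11-11✓ 110-1✓ 1100-✓ 111-1✓ 1111-
Round 2: -1-01✓ -1-11✓ -10-1✓ -100- -11-1✓ 01--1✓ 010-- 1-1-1 11--1✓
Round 3: -1--1
PIs = {-0100, -1--1, -100-, 001-0, 010--, 1-000, 1-1-1, 10-00, 1010-, 1111-}
Coverage chart:
  m4: -0100,001-0
  m6: 001-0 ←essential
  m8: -100-,010--
  m9: -1--1,-100-,010--
  m10: 010-- ←essential
  m13: -1--1 ←essential
  m15: -1--1 ←essential
  m16: 1-000,10-00
  m20: -0100,10-00,1010-
  m21: 1-1-1,1010-
  m24: -100-,1-000
  m25: -1--1,-100-
  m27: -1--1 ←essential
  m29: -1--1,1-1-1
  m30: 1111- ←essential
  m31: -1--1,1-1-1,1111-
Essential: -1--1, 001-0, 010--, 1111-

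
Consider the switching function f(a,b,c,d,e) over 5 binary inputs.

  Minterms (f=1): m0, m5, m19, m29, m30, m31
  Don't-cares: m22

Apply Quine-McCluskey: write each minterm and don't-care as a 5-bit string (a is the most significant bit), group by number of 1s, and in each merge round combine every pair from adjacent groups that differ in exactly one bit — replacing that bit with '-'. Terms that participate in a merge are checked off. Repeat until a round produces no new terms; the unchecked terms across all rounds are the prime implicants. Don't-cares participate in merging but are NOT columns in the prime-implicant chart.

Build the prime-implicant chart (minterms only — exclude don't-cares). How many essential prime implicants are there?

4

[col 0] 00000, 00101, 10011, 10110*, 11101*, 11110*, 11111*
[col 1] 1-110, 111-1, 1111-
Prime implicants: 00000, 00101, 1-110, 10011, 111-1, 1111-
PI chart (minterm → PIs covering it):
  0 | 00000  (sole → essential)
  5 | 00101  (sole → essential)
  19 | 10011  (sole → essential)
  29 | 111-1  (sole → essential)
  30 | 1-110,1111-
  31 | 111-1,1111-
Essential prime implicants: 00000, 00101, 10011, 111-1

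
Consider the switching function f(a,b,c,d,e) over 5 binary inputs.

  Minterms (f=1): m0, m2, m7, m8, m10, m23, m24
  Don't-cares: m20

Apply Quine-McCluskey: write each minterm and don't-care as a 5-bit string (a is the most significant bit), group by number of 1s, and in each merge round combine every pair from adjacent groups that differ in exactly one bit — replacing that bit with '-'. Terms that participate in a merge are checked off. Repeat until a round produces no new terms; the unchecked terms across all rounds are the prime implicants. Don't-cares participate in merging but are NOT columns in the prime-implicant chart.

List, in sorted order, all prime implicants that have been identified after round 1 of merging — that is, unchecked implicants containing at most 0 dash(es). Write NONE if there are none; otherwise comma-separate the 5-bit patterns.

10100

Round 0: 00000✓ 00010✓ 00111✓ 01000✓ 01010✓ 10100 10111✓ 11000✓
Round 1: -0111 -1000 0-000✓ 0-010✓ 000-0✓ 010-0✓
Round 2: 0-0-0
PIs = {-0111, -1000, 0-0-0, 10100}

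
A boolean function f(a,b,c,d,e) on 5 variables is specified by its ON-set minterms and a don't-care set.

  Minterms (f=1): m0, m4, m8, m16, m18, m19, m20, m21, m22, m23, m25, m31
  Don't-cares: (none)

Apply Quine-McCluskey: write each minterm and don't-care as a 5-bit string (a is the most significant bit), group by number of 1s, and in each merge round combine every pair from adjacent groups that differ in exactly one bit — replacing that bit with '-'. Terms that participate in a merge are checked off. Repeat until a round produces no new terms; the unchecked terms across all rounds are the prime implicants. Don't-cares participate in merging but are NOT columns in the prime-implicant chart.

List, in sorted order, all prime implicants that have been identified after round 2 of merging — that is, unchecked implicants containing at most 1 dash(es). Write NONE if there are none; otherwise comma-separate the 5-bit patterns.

[col 0] 00000*, 00100*, 01000*, 10000*, 10010*, 10011*, 10100*, 10101*, 10110*, 10111*, 11001, 11111*
[col 1] -0000*, -0100*, 0-000, 00-00*, 1-111, 10-00*, 10-10*, 10-11*, 100-0*, 1001-*, 101-0*, 101-1*, 1010-*, 1011-*
[col 2] -0-00, 10--0, 10-1-, 101--
Prime implicants: -0-00, 0-000, 1-111, 10--0, 10-1-, 101--, 11001

0-000, 1-111, 11001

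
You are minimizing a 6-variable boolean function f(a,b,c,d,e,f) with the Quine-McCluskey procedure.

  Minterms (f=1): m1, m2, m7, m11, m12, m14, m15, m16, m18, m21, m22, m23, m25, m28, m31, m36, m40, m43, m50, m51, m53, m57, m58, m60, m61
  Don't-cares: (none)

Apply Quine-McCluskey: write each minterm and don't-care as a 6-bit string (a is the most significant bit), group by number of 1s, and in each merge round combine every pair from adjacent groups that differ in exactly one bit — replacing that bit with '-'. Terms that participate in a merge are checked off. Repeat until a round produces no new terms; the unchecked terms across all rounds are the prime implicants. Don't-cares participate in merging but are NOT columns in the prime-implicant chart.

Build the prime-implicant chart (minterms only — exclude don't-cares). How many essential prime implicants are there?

10

[col 0] 000001, 000010*, 000111*, 001011*, 001100*, 001110*, 001111*, 010000*, 010010*, 010101*, 010110*, 010111*, 011001*, 011100*, 011111*, 100100, 101000, 101011*, 110010*, 110011*, 110101*, 111001*, 111010*, 111100*, 111101*
[col 1] -01011, -10010, -10101, -11001, -11100, 0-0010, 0-0111*, 0-1100, 0-1111*, 00-111*, 001-11, 0011-0, 00111-, 01-111*, 010-10, 0100-0, 0101-1, 01011-, 11-010, 11-101, 11001-, 111-01, 11110-
[col 2] 0--111
Prime implicants: -01011, -10010, -10101, -11001, -11100, 0--111, 0-0010, 0-1100, 000001, 001-11, 0011-0, 00111-, 010-10, 0100-0, 0101-1, 01011-, 100100, 101000, 11-010, 11-101, 11001-, 111-01, 11110-
PI chart (minterm → PIs covering it):
  1 | 000001  (sole → essential)
  2 | 0-0010  (sole → essential)
  7 | 0--111  (sole → essential)
  11 | -01011,001-11
  12 | 0-1100,0011-0
  14 | 0011-0,00111-
  15 | 0--111,001-11,00111-
  16 | 0100-0  (sole → essential)
  18 | -10010,0-0010,010-10,0100-0
  21 | -10101,0101-1
  22 | 010-10,01011-
  23 | 0--111,0101-1,01011-
  25 | -11001  (sole → essential)
  28 | -11100,0-1100
  31 | 0--111  (sole → essential)
  36 | 100100  (sole → essential)
  40 | 101000  (sole → essential)
  43 | -01011  (sole → essential)
  50 | -10010,11-010,11001-
  51 | 11001-  (sole → essential)
  53 | -10101,11-101
  57 | -11001,111-01
  58 | 11-010  (sole → essential)
  60 | -11100,11110-
  61 | 11-101,111-01,11110-
Essential prime implicants: -01011, -11001, 0--111, 0-0010, 000001, 0100-0, 100100, 101000, 11-010, 11001-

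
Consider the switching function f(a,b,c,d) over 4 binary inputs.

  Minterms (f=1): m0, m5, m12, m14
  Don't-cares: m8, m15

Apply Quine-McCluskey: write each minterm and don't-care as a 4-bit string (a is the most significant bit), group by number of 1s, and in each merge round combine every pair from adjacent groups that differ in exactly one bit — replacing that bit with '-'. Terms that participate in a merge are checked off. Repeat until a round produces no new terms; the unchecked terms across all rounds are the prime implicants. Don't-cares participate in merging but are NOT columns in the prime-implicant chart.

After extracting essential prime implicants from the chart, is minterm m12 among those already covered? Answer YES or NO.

Round 0: 0000✓ 0101 1000✓ 1100✓ 1110✓ 1111✓
Round 1: -000 1-00 11-0 111-
PIs = {-000, 0101, 1-00, 11-0, 111-}
Coverage chart:
  m0: -000 ←essential
  m5: 0101 ←essential
  m12: 1-00,11-0
  m14: 11-0,111-
Essential: -000, 0101

NO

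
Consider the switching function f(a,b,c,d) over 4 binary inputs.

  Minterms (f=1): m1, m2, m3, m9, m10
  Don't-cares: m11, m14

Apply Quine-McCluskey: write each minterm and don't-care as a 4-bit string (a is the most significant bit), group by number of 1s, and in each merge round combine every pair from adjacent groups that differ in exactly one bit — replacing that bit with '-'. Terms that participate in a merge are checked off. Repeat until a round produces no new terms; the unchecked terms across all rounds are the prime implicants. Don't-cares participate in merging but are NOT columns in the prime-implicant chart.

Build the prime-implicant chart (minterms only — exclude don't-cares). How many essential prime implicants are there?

2

Round 0: 0001✓ 0010✓ 0011✓ 1001✓ 1010✓ 1011✓ 1110✓
Round 1: -001✓ -010✓ -011✓ 00-1✓ 001-✓ 1-10 10-1✓ 101-✓
Round 2: -0-1 -01-
PIs = {-0-1, -01-, 1-10}
Coverage chart:
  m1: -0-1 ←essential
  m2: -01- ←essential
  m3: -0-1,-01-
  m9: -0-1 ←essential
  m10: -01-,1-10
Essential: -0-1, -01-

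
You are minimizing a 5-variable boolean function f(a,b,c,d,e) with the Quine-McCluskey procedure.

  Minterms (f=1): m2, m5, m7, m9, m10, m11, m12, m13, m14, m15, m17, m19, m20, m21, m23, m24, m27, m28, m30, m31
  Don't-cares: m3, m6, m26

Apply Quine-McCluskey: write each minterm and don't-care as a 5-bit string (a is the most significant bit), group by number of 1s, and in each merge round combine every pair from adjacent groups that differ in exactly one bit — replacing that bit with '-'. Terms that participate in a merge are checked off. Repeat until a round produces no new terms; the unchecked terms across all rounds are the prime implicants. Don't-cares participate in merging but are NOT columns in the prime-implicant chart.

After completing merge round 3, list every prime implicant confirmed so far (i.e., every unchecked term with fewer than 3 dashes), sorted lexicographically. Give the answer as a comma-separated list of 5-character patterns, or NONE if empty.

-01-1, -11-0, 0-1-1, 01--1, 011--, 1-100, 10--1, 1010-, 11--0

[col 0] 00010*, 00011*, 00101*, 00110*, 00111*, 01001*, 01010*, 01011*, 01100*, 01101*, 01110*, 01111*, 10001*, 10011*, 10100*, 10101*, 10111*, 11000*, 11010*, 11011*, 11100*, 11110*, 11111*
[col 1] -0011*, -0101*, -0111*, -1010*, -1011*, -1100*, -1110*, -1111*, 0-010*, 0-011*, 0-101*, 0-110*, 0-111*, 00-10*, 00-11*, 0001-*, 001-1*, 0011-*, 01-01*, 01-10*, 01-11*, 010-1*, 0101-*, 011-0*, 011-1*, 0110-*, 0111-*, 1-011*, 1-100, 1-111*, 10-01*, 10-11*, 100-1*, 101-1*, 1010-, 11-00*, 11-10*, 11-11*, 110-0*, 1101-*, 111-0*, 1111-*
[col 2] --011*, --111*, -0-11*, -01-1, -1-10*, -1-11*, -101-*, -11-0, -111-*, 0--10*, 0--11*, 0-01-*, 0-1-1, 0-11-*, 00-1-*, 01--1, 01-1-*, 011--, 1--11*, 10--1, 11--0, 11-1-*
[col 3] ---11, -1-1-, 0--1-
Prime implicants: ---11, -01-1, -1-1-, -11-0, 0--1-, 0-1-1, 01--1, 011--, 1-100, 10--1, 1010-, 11--0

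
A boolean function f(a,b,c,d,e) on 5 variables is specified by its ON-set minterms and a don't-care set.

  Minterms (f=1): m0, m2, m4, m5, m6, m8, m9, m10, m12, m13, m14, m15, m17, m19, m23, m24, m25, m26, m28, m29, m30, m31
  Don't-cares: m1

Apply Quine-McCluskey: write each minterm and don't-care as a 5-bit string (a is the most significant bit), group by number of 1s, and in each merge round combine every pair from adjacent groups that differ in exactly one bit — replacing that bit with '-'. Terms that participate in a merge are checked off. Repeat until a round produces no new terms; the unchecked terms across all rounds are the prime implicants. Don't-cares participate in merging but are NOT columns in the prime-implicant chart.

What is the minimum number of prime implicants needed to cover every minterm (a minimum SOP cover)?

6

Round 0: 00000✓ 00001✓ 00010✓ 00100✓ 00101✓ 00110✓ 01000✓ 01001✓ 01010✓ 01100✓ 01101✓ 01110✓ 01111✓ 10001✓ 10011✓ 10111✓ 11000✓ 11001✓ 11010✓ 11100✓ 11101✓ 11110✓ 11111✓
Round 1: -0001✓ -1000✓ -1001✓ -1010✓ -1100✓ -1101✓ -1110✓ -1111✓ 0-000✓ 0-001✓ 0-010✓ 0-100✓ 0-101✓ 0-110✓ 00-00✓ 00-01✓ 00-10✓ 000-0✓ 0000-✓ 001-0✓ 0010-✓ 01-00✓ 01-01✓ 01-10✓ 010-0✓ 0100-✓ 011-0✓ 011-1✓ 0110-✓ 0111-✓ 1-001✓ 1-111 10-11 100-1 11-00✓ 11-01✓ 11-10✓ 110-0✓ 1100-✓ 111-0✓ 111-1✓ 1110-✓ 1111-✓
Round 2: --001 -1-00✓ -1-01✓ -1-10✓ -10-0✓ -100-✓ -11-0✓ -11-1✓ -110-✓ -111-✓ 0--00✓ 0--01✓ 0--10✓ 0-0-0✓ 0-00-✓ 0-1-0✓ 0-10-✓ 00--0✓ 00-0-✓ 01--0✓ 01-0-✓ 011--✓ 11--0✓ 11-0-✓ 111--✓
Round 3: -1--0 -1-0- -11-- 0---0 0--0-
PIs = {--001, -1--0, -1-0-, -11--, 0---0, 0--0-, 1-111, 10-11, 100-1}
Coverage chart:
  m0: 0---0,0--0-
  m2: 0---0 ←essential
  m4: 0---0,0--0-
  m5: 0--0- ←essential
  m6: 0---0 ←essential
  m8: -1--0,-1-0-,0---0,0--0-
  m9: --001,-1-0-,0--0-
  m10: -1--0,0---0
  m12: -1--0,-1-0-,-11--,0---0,0--0-
  m13: -1-0-,-11--,0--0-
  m14: -1--0,-11--,0---0
  m15: -11-- ←essential
  m17: --001,100-1
  m19: 10-11,100-1
  m23: 1-111,10-11
  m24: -1--0,-1-0-
  m25: --001,-1-0-
  m26: -1--0 ←essential
  m28: -1--0,-1-0-,-11--
  m29: -1-0-,-11--
  m30: -1--0,-11--
  m31: -11--,1-111
Essential: -1--0, -11--, 0---0, 0--0-
Petrick residual → --001, 10-11
Min cover (6 terms): c'd'e + be' + bc + a'e' + a'd' + ab'de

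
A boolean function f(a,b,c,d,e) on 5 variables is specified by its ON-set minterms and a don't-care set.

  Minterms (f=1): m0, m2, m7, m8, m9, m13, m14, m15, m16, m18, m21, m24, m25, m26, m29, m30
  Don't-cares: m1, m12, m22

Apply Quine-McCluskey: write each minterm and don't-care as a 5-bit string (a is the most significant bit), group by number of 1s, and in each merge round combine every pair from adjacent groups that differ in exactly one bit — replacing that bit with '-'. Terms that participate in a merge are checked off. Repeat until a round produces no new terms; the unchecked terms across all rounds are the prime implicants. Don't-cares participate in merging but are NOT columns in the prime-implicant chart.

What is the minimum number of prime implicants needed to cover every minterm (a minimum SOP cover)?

Round 0: 00000✓ 00001✓ 00010✓ 00111✓ 01000✓ 01001✓ 01100✓ 01101✓ 01110✓ 01111✓ 10000✓ 10010✓ 10101✓ 10110✓ 11000✓ 11001✓ 11010✓ 11101✓ 11110✓
Round 1: -0000✓ -0010✓ -1000✓ -1001✓ -1101✓ -1110 0-000✓ 0-001✓ 0-111 000-0✓ 0000-✓ 01-00✓ 01-01✓ 0100-✓ 011-0✓ 011-1✓ 0110-✓ 0111-✓ 1-000✓ 1-010✓ 1-101 1-110✓ 10-10✓ 100-0✓ 11-01✓ 11-10✓ 110-0✓ 1100-✓
Round 2: --000 -00-0 -1-01 -100- 0-00- 01-0- 011-- 1--10 1-0-0
PIs = {--000, -00-0, -1-01, -100-, -1110, 0-00-, 0-111, 01-0-, 011--, 1--10, 1-0-0, 1-101}
Coverage chart:
  m0: --000,-00-0,0-00-
  m2: -00-0 ←essential
  m7: 0-111 ←essential
  m8: --000,-100-,0-00-,01-0-
  m9: -1-01,-100-,0-00-,01-0-
  m13: -1-01,01-0-,011--
  m14: -1110,011--
  m15: 0-111,011--
  m16: --000,-00-0,1-0-0
  m18: -00-0,1--10,1-0-0
  m21: 1-101 ←essential
  m24: --000,-100-,1-0-0
  m25: -1-01,-100-
  m26: 1--10,1-0-0
  m29: -1-01,1-101
  m30: -1110,1--10
Essential: -00-0, 0-111, 1-101
Petrick residual → -100-, 011--, 1--10
Min cover (6 terms): b'c'e' + bc'd' + a'cde + a'bc + ade' + acd'e

6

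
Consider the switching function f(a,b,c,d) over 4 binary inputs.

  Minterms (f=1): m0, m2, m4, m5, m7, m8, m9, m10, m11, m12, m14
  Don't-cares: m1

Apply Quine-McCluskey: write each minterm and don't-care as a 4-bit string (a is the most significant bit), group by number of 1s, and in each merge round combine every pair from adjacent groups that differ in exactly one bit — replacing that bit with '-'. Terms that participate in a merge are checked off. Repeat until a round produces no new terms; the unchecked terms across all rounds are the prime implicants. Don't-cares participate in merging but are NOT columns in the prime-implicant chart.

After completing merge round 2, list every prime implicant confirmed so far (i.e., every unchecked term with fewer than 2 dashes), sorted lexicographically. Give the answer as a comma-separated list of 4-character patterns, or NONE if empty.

size-2^0 implicants → 0000(✓)  0001(✓)  0010(✓)  0100(✓)  0101(✓)  0111(✓)  1000(✓)  1001(✓)  1010(✓)  1011(✓)  1100(✓)  1110(✓)
size-2^1 implicants → -000(✓)  -001(✓)  -010(✓)  -100(✓)  0-00(✓)  0-01(✓)  00-0(✓)  000-(✓)  01-1  010-(✓)  1-00(✓)  1-10(✓)  10-0(✓)  10-1(✓)  100-(✓)  101-(✓)  11-0(✓)
size-2^2 implicants → --00  -0-0  -00-  0-0-  1--0  10--
Unchecked terms (primes): --00, -0-0, -00-, 0-0-, 01-1, 1--0, 10--

01-1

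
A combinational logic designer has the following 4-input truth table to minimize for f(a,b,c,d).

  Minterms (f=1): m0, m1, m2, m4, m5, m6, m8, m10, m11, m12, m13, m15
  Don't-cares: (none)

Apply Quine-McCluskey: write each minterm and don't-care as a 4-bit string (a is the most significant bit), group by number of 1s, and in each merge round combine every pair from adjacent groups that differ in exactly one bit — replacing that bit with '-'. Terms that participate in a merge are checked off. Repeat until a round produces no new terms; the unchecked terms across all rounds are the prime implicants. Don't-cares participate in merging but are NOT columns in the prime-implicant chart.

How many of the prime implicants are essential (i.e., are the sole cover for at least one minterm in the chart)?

2

Round 0: 0000✓ 0001✓ 0010✓ 0100✓ 0101✓ 0110✓ 1000✓ 1010✓ 1011✓ 1100✓ 1101✓ 1111✓
Round 1: -000✓ -010✓ -100✓ -101✓ 0-00✓ 0-01✓ 0-10✓ 00-0✓ 000-✓ 01-0✓ 010-✓ 1-00✓ 1-11 10-0✓ 101- 11-1 110-✓
Round 2: --00 -0-0 -10- 0--0 0-0-
PIs = {--00, -0-0, -10-, 0--0, 0-0-, 1-11, 101-, 11-1}
Coverage chart:
  m0: --00,-0-0,0--0,0-0-
  m1: 0-0- ←essential
  m2: -0-0,0--0
  m4: --00,-10-,0--0,0-0-
  m5: -10-,0-0-
  m6: 0--0 ←essential
  m8: --00,-0-0
  m10: -0-0,101-
  m11: 1-11,101-
  m12: --00,-10-
  m13: -10-,11-1
  m15: 1-11,11-1
Essential: 0--0, 0-0-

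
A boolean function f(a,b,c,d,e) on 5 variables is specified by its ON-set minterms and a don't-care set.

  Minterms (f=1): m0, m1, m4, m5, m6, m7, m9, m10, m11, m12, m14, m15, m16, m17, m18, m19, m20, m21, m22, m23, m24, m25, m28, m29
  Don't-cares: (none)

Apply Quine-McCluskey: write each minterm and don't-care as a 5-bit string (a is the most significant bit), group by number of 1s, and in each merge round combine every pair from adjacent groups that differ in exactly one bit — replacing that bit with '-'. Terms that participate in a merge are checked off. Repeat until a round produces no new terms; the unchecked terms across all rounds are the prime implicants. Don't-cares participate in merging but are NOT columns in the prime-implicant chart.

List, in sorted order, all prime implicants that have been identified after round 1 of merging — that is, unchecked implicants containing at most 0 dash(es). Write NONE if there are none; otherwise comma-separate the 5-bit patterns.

NONE

Round 0: 00000✓ 00001✓ 00100✓ 00101✓ 00110✓ 00111✓ 01001✓ 01010✓ 01011✓ 01100✓ 01110✓ 01111✓ 10000✓ 10001✓ 10010✓ 10011✓ 10100✓ 10101✓ 10110✓ 10111✓ 11000✓ 11001✓ 11100✓ 11101✓
Round 1: -0000✓ -0001✓ -0100✓ -0101✓ -0110✓ -0111✓ -1001✓ -1100✓ 0-001✓ 0-100✓ 0-110✓ 0-111✓ 00-00✓ 00-01✓ 0000-✓ 001-0✓ 001-1✓ 0010-✓ 0011-✓ 01-10✓ 01-11✓ 010-1 0101-✓ 011-0✓ 0111-✓ 1-000✓ 1-001✓ 1-100✓ 1-101✓ 10-00✓ 10-01✓ 10-10✓ 10-11✓ 100-0✓ 100-1✓ 1000-✓ 1001-✓ 101-0✓ 101-1✓ 1010-✓ 1011-✓ 11-00✓ 11-01✓ 1100-✓ 1110-✓
Round 2: --001 --100 -0-00✓ -0-01✓ -000-✓ -01-0✓ -01-1✓ -010-✓ -011-✓ 0-1-0 0-11- 00-0-✓ 001--✓ 01-1- 1--00✓ 1--01✓ 1-00-✓ 1-10-✓ 10--0✓ 10--1✓ 10-0-✓ 10-1-✓ 100--✓ 101--✓ 11-0-✓
Round 3: -0-0- -01-- 1--0- 10---
PIs = {--001, --100, -0-0-, -01--, 0-1-0, 0-11-, 01-1-, 010-1, 1--0-, 10---}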